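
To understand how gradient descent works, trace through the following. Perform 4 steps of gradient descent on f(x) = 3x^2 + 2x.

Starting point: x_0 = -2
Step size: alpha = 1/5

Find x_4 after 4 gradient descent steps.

f(x) = 3x^2 + 2x, f'(x) = 6x + (2)
Step 1: f'(-2) = -10, x_1 = -2 - 1/5 * -10 = 0
Step 2: f'(0) = 2, x_2 = 0 - 1/5 * 2 = -2/5
Step 3: f'(-2/5) = -2/5, x_3 = -2/5 - 1/5 * -2/5 = -8/25
Step 4: f'(-8/25) = 2/25, x_4 = -8/25 - 1/5 * 2/25 = -42/125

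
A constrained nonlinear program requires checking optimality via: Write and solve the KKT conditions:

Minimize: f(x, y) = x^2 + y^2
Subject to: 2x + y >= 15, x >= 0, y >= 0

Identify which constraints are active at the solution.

KKT conditions for min x^2 + y^2 s.t. 2x + 1y >= 15, x >= 0, y >= 0:
Stationarity: 2x = mu*2 + mu_x, 2y = mu*1 + mu_y, with mu, mu_x, mu_y >= 0
Complementary slackness: mu*(2x + y - 15) = 0, mu_x*x = 0, mu_y*y = 0
(0, 0) is infeasible (2*0 + 1*0 < 15), so if mu = 0 stationarity would force x = mu_x/2 >= 0, y = mu_y/2 >= 0 with mu_x*x = mu_y*y = 0, i.e. x = y = 0: contradiction. Hence mu > 0 and 2x + y = 15 is active.
Try x > 0, y > 0 (so mu_x = mu_y = 0): x = 2*mu/2, y = 1*mu/2
Substitute: 2*(2*mu/2) + 1*(1*mu/2) = 15
  mu*5/2 = 15 => mu = 6
x* = 6 > 0, y* = 3 > 0, consistent with mu_x = mu_y = 0.
f is convex and the constraints are linear, so this KKT point is the global minimum.
f* = 45
Active constraints: 2x + y >= 15 (holds with equality, mu = 6 > 0); x >= 0 and y >= 0 are inactive (mu_x = mu_y = 0).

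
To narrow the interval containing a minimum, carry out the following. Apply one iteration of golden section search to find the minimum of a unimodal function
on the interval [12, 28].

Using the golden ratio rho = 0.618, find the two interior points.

Golden section search on [12, 28].
Golden ratio rho = 0.618 (approx).
Interior points:
  x_1 = 12 + (1-0.618)*16 = 18.1120
  x_2 = 12 + 0.618*16 = 21.8880
Compare f(x_1) and f(x_2) to determine which subinterval to keep.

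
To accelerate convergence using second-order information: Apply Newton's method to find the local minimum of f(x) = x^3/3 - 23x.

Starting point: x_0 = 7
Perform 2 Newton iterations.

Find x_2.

f(x) = x^3/3 - 23x
f'(x) = x^2 - 23, f''(x) = 2x
Newton update: x_{n+1} = x_n - (x_n^2 - 23)/(2*x_n)
Step 1: x_0 = 7, f'=26, f''=14, x_1 = 36/7
Step 2: x_1 = 36/7, f'=169/49, f''=72/7, x_2 = 2423/504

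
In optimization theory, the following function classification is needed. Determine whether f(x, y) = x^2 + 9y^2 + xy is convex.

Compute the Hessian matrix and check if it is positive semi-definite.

f(x,y) = x^2 + 9y^2 + xy
Hessian H = [[2, 1], [1, 18]]
trace(H) = 20, det(H) = 35
Eigenvalues: (20 +/- sqrt(260)) / 2 = 18.06, 1.938
Since both eigenvalues > 0, f is convex.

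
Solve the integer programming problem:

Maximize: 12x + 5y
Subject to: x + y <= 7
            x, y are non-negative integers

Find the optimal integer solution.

Objective: 12x + 5y, constraint: x + y <= 7
Coefficient of x is 12 >= coefficient of y is 5, so allocate the entire budget to x.
Optimal: x = 7, y = 0, value = 84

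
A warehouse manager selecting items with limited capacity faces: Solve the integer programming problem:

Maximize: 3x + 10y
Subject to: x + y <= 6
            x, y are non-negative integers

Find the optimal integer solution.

Objective: 3x + 10y, constraint: x + y <= 6
Coefficient of y is 10 > coefficient of x is 3, so allocate the entire budget to y.
Optimal: x = 0, y = 6, value = 60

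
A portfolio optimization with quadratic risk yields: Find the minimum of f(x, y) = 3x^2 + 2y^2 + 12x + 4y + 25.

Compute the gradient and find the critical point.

f(x,y) = 3x^2 + 2y^2 + 12x + 4y + 25
df/dx = 6x + (12) = 0  =>  x = -2
df/dy = 4y + (4) = 0  =>  y = -1
f(-2, -1) = 3*(-2)^2 + 2*(-1)^2 + 12*(-2) + 4*(-1) + 25 = 11
Hessian is diagonal with entries 6, 4 > 0, so this is a minimum.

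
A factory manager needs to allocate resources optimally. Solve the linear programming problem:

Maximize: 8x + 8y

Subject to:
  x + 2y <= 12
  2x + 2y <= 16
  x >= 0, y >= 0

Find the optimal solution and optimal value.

Feasible vertices: (0, 0), (0, 6), (4, 4), (8, 0)
Objective 8x + 8y at each:
  (0, 0): 0
  (0, 6): 48
  (4, 4): 64
  (8, 0): 64
Maximum is 64 at (4, 4).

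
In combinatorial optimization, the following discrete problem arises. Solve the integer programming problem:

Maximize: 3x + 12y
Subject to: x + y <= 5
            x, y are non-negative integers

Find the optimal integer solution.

Objective: 3x + 12y, constraint: x + y <= 5
Coefficient of y is 12 > coefficient of x is 3, so allocate the entire budget to y.
Optimal: x = 0, y = 5, value = 60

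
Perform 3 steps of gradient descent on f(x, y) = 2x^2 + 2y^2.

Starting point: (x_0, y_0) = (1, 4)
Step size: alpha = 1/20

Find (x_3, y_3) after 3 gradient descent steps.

f(x,y) = 2x^2 + 2y^2
grad_x = 4x + 0y, grad_y = 4y + 0x
Step 1: grad = (4, 16), (4/5, 16/5)
Step 2: grad = (16/5, 64/5), (16/25, 64/25)
Step 3: grad = (64/25, 256/25), (64/125, 256/125)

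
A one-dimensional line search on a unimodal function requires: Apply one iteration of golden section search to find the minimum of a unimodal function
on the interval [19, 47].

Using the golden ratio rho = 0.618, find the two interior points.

Golden section search on [19, 47].
Golden ratio rho = 0.618 (approx).
Interior points:
  x_1 = 19 + (1-0.618)*28 = 29.6960
  x_2 = 19 + 0.618*28 = 36.3040
Compare f(x_1) and f(x_2) to determine which subinterval to keep.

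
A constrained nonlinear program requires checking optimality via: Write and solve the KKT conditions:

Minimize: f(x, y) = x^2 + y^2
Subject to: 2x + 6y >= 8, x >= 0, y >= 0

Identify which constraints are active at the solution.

KKT conditions for min x^2 + y^2 s.t. 2x + 6y >= 8, x >= 0, y >= 0:
Stationarity: 2x = mu*2 + mu_x, 2y = mu*6 + mu_y, with mu, mu_x, mu_y >= 0
Complementary slackness: mu*(2x + 6y - 8) = 0, mu_x*x = 0, mu_y*y = 0
(0, 0) is infeasible (2*0 + 6*0 < 8), so if mu = 0 stationarity would force x = mu_x/2 >= 0, y = mu_y/2 >= 0 with mu_x*x = mu_y*y = 0, i.e. x = y = 0: contradiction. Hence mu > 0 and 2x + 6y = 8 is active.
Try x > 0, y > 0 (so mu_x = mu_y = 0): x = 2*mu/2, y = 6*mu/2
Substitute: 2*(2*mu/2) + 6*(6*mu/2) = 8
  mu*40/2 = 8 => mu = 2/5
x* = 2/5 > 0, y* = 6/5 > 0, consistent with mu_x = mu_y = 0.
f is convex and the constraints are linear, so this KKT point is the global minimum.
f* = 8/5
Active constraints: 2x + 6y >= 8 (holds with equality, mu = 2/5 > 0); x >= 0 and y >= 0 are inactive (mu_x = mu_y = 0).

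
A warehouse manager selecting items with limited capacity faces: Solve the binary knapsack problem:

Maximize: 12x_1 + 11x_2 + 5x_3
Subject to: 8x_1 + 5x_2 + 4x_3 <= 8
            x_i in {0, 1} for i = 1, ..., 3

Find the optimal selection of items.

Items: item 1 (v=12, w=8), item 2 (v=11, w=5), item 3 (v=5, w=4)
Capacity: 8
Checking all 8 subsets (w = total weight, v = total value):
  {}: w = 0, v = 0
  {1}: w = 8, v = 12
  {2}: w = 5, v = 11
  {3}: w = 4, v = 5
  {1, 2}: w = 13 > 8, infeasible
  {1, 3}: w = 12 > 8, infeasible
  {2, 3}: w = 9 > 8, infeasible
  {1, 2, 3}: w = 17 > 8, infeasible
Best feasible subset: items [1]
Total weight: 8 <= 8, total value: 12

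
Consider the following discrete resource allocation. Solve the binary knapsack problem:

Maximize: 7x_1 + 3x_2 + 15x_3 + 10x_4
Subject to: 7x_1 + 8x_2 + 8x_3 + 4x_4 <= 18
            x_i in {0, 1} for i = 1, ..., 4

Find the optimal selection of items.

Items: item 1 (v=7, w=7), item 2 (v=3, w=8), item 3 (v=15, w=8), item 4 (v=10, w=4)
Capacity: 18
Checking all 16 subsets (w = total weight, v = total value):
  {}: w = 0, v = 0
  {1}: w = 7, v = 7
  {2}: w = 8, v = 3
  {3}: w = 8, v = 15
  {4}: w = 4, v = 10
  {1, 2}: w = 15, v = 10
  {1, 3}: w = 15, v = 22
  {1, 4}: w = 11, v = 17
  {2, 3}: w = 16, v = 18
  {2, 4}: w = 12, v = 13
  {3, 4}: w = 12, v = 25
  {1, 2, 3}: w = 23 > 18, infeasible
  {1, 2, 4}: w = 19 > 18, infeasible
  {1, 3, 4}: w = 19 > 18, infeasible
  {2, 3, 4}: w = 20 > 18, infeasible
  {1, 2, 3, 4}: w = 27 > 18, infeasible
Best feasible subset: items [3, 4]
Total weight: 12 <= 18, total value: 25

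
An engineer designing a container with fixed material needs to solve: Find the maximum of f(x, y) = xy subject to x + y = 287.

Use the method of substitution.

Substitute y = 287 - x into f(x,y) = xy:
g(x) = x(287 - x) = 287x - x^2
g'(x) = 287 - 2x = 0  =>  x = 287/2
y = 287 - 287/2 = 287/2
Maximum value = (287/2) * (287/2) = 82369/4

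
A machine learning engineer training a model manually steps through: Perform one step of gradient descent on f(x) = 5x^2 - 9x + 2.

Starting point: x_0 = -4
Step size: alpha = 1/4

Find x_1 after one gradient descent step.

f(x) = 5x^2 - 9x + 2
f'(x) = 10x - 9
f'(-4) = 10*-4 + (-9) = -49
x_1 = x_0 - alpha * f'(x_0) = -4 - 1/4 * -49 = 33/4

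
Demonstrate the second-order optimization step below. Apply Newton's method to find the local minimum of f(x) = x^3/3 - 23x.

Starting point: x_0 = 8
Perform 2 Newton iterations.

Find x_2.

f(x) = x^3/3 - 23x
f'(x) = x^2 - 23, f''(x) = 2x
Newton update: x_{n+1} = x_n - (x_n^2 - 23)/(2*x_n)
Step 1: x_0 = 8, f'=41, f''=16, x_1 = 87/16
Step 2: x_1 = 87/16, f'=1681/256, f''=87/8, x_2 = 13457/2784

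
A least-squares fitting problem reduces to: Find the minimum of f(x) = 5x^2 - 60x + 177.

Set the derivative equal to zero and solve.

f(x) = 5x^2 - 60x + 177
f'(x) = 10x + (-60) = 0
x = 60/10 = 6
f(6) = -3
Since f''(x) = 10 > 0, this is a minimum.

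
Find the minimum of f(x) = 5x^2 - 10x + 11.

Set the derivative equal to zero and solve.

f(x) = 5x^2 - 10x + 11
f'(x) = 10x + (-10) = 0
x = 10/10 = 1
f(1) = 6
Since f''(x) = 10 > 0, this is a minimum.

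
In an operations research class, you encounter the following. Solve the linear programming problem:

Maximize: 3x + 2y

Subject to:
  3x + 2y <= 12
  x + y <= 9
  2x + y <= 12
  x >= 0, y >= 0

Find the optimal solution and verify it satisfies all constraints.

Feasible vertices: (0, 0), (0, 6), (4, 0)
Objective 3x + 2y at each vertex:
  (0, 0): 0
  (0, 6): 12
  (4, 0): 12
Maximum is 12 at (0, 6).
Verify constraints at (x, y) = (0, 6):
  3*0 + 2*6 = 12 <= 12 (active)
  1*0 + 1*6 = 6 <= 9
  2*0 + 1*6 = 6 <= 12
  x = 0 >= 0, y = 6 >= 0. All constraints satisfied.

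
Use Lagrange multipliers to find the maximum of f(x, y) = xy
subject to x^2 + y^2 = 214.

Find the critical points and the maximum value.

Lagrange conditions: y = 2*lambda*x and x = 2*lambda*y
If x = 0 then y = 0, violating the constraint, so x, y != 0.
Dividing: y/x = x/y => x^2 = y^2 => y = x or y = -x
Constraint: 2x^2 = 214 => x^2 = 107 => x = +/-sqrt(107)
Critical points: (sqrt(107), sqrt(107)), (-sqrt(107), -sqrt(107)), (sqrt(107), -sqrt(107)), (-sqrt(107), sqrt(107))
  y = x:  xy = x^2 = 107  at (sqrt(107), sqrt(107)) and (-sqrt(107), -sqrt(107))
  y = -x: xy = -x^2 = -107 at (sqrt(107), -sqrt(107)) and (-sqrt(107), sqrt(107))
Maximum xy = 107 at (sqrt(107), sqrt(107)) and (-sqrt(107), -sqrt(107))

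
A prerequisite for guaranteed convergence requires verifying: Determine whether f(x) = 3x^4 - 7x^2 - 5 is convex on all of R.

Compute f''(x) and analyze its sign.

f(x) = 3x^4 - 7x^2 - 5
f'(x) = 12x^3 + -14x
f''(x) = 36x^2 + -14
f''(0) = -14 < 0, so not convex near x = 0
Therefore, f is not globally convex on R.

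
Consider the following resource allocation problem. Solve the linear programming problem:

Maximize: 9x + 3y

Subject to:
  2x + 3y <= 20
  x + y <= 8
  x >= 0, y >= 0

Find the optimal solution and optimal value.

Feasible vertices: (0, 0), (0, 20/3), (4, 4), (8, 0)
Objective 9x + 3y at each:
  (0, 0): 0
  (0, 20/3): 20
  (4, 4): 48
  (8, 0): 72
Maximum is 72 at (8, 0).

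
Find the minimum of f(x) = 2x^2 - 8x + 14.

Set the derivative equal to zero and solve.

f(x) = 2x^2 - 8x + 14
f'(x) = 4x + (-8) = 0
x = 8/4 = 2
f(2) = 6
Since f''(x) = 4 > 0, this is a minimum.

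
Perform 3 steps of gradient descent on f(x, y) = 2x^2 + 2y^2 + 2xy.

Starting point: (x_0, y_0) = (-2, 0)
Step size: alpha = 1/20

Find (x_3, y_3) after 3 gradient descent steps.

f(x,y) = 2x^2 + 2y^2 + 2xy
grad_x = 4x + 2y, grad_y = 4y + 2x
Step 1: grad = (-8, -4), (-8/5, 1/5)
Step 2: grad = (-6, -12/5), (-13/10, 8/25)
Step 3: grad = (-114/25, -33/25), (-134/125, 193/500)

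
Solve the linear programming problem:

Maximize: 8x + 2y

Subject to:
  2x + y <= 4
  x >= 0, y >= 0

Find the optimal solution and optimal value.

The feasible region has vertices at [(0, 0), (2, 0), (0, 4)].
Checking objective 8x + 2y at each vertex:
  (0, 0): 8*0 + 2*0 = 0
  (2, 0): 8*2 + 2*0 = 16
  (0, 4): 8*0 + 2*4 = 8
Maximum is 16 at (2, 0).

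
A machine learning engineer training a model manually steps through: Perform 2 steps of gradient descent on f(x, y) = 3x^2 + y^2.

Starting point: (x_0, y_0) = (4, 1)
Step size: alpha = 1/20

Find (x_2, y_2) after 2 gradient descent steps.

f(x,y) = 3x^2 + y^2
grad_x = 6x + 0y, grad_y = 2y + 0x
Step 1: grad = (24, 2), (14/5, 9/10)
Step 2: grad = (84/5, 9/5), (49/25, 81/100)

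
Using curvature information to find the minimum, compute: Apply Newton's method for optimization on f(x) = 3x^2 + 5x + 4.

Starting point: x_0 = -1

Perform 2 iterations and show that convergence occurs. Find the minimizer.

f(x) = 3x^2 + 5x + 4, f'(x) = 6x + (5), f''(x) = 6
Step 1: f'(-1) = -1, x_1 = -1 - -1/6 = -5/6
Step 2: f'(-5/6) = 0, x_2 = -5/6 (converged)
Newton's method converges in 1 step for quadratics.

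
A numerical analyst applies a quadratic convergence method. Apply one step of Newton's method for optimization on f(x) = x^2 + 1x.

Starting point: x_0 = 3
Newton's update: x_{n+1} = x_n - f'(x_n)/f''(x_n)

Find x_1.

f(x) = x^2 + 1x
f'(x) = 2x + (1), f''(x) = 2
Newton step: x_1 = x_0 - f'(x_0)/f''(x_0)
f'(3) = 7
x_1 = 3 - 7/2 = -1/2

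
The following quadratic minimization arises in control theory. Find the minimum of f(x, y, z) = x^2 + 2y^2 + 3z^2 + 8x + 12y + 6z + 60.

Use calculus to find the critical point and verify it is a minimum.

f(x,y,z) = x^2 + 2y^2 + 3z^2 + 8x + 12y + 6z + 60
df/dx = 2x + (8) = 0 => x = -4
df/dy = 4y + (12) = 0 => y = -3
df/dz = 6z + (6) = 0 => z = -1
f(-4,-3,-1) = 1*(-4)^2 + 2*(-3)^2 + 3*(-1)^2 + 8*(-4) + 12*(-3) + 6*(-1) + 60 = 23
Hessian is diagonal with entries 2, 4, 6 > 0, confirmed minimum.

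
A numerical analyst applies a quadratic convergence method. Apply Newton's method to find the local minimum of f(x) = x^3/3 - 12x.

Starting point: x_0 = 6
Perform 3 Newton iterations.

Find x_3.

f(x) = x^3/3 - 12x
f'(x) = x^2 - 12, f''(x) = 2x
Newton update: x_{n+1} = x_n - (x_n^2 - 12)/(2*x_n)
Step 1: x_0 = 6, f'=24, f''=12, x_1 = 4
Step 2: x_1 = 4, f'=4, f''=8, x_2 = 7/2
Step 3: x_2 = 7/2, f'=1/4, f''=7, x_3 = 97/28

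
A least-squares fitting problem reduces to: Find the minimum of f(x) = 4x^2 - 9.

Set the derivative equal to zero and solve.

f(x) = 4x^2 - 9
f'(x) = 8x + (0) = 0
x = 0/8 = 0
f(0) = -9
Since f''(x) = 8 > 0, this is a minimum.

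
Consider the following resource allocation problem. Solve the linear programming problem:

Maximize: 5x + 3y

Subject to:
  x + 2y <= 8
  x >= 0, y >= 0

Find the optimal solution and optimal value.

The feasible region has vertices at [(0, 0), (8, 0), (0, 4)].
Checking objective 5x + 3y at each vertex:
  (0, 0): 5*0 + 3*0 = 0
  (8, 0): 5*8 + 3*0 = 40
  (0, 4): 5*0 + 3*4 = 12
Maximum is 40 at (8, 0).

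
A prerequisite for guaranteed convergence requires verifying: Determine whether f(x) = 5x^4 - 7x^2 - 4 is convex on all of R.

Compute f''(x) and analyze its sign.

f(x) = 5x^4 - 7x^2 - 4
f'(x) = 20x^3 + -14x
f''(x) = 60x^2 + -14
f''(0) = -14 < 0, so not convex near x = 0
Therefore, f is not globally convex on R.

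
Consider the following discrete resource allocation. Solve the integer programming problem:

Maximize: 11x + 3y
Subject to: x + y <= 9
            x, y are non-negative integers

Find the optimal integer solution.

Objective: 11x + 3y, constraint: x + y <= 9
Coefficient of x is 11 >= coefficient of y is 3, so allocate the entire budget to x.
Optimal: x = 9, y = 0, value = 99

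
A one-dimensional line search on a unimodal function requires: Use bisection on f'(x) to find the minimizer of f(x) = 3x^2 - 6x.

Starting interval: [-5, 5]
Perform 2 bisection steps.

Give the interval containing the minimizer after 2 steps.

Finding critical point of f(x) = 3x^2 - 6x using bisection on f'(x) = 6x + -6.
f'(x) = 0 when x = 1.
Starting interval: [-5, 5]
Step 1: mid = 0, f'(mid) = -6, new interval = [0, 5]
Step 2: mid = 5/2, f'(mid) = 9, new interval = [0, 5/2]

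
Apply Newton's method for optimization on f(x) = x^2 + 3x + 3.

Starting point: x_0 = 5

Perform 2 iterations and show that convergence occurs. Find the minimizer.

f(x) = x^2 + 3x + 3, f'(x) = 2x + (3), f''(x) = 2
Step 1: f'(5) = 13, x_1 = 5 - 13/2 = -3/2
Step 2: f'(-3/2) = 0, x_2 = -3/2 (converged)
Newton's method converges in 1 step for quadratics.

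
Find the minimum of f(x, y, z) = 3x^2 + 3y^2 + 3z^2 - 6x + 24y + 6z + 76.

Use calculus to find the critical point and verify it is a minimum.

f(x,y,z) = 3x^2 + 3y^2 + 3z^2 - 6x + 24y + 6z + 76
df/dx = 6x + (-6) = 0 => x = 1
df/dy = 6y + (24) = 0 => y = -4
df/dz = 6z + (6) = 0 => z = -1
f(1,-4,-1) = 3*(1)^2 + 3*(-4)^2 + 3*(-1)^2 + -6*(1) + 24*(-4) + 6*(-1) + 76 = 22
Hessian is diagonal with entries 6, 6, 6 > 0, confirmed minimum.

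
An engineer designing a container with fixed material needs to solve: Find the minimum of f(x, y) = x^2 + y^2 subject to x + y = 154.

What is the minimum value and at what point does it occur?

Substitute y = 154 - x into f(x,y) = x^2 + y^2:
g(x) = x^2 + (154 - x)^2 = 2x^2 - 308x + 23716
g'(x) = 4x - 308 = 0  =>  x = 77
y = 154 - 77 = 77
Minimum value = 77^2 + 77^2 = 11858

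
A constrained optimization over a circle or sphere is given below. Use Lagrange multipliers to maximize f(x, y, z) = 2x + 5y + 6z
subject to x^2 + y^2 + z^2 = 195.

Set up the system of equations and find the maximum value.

Lagrange conditions: 2 = 2*lambda*x, 5 = 2*lambda*y, 6 = 2*lambda*z
So x:2 = y:5 = z:6, i.e. x = 2t, y = 5t, z = 6t
Constraint: t^2*(2^2 + 5^2 + 6^2) = 195
  t^2 * 65 = 195  =>  t = sqrt(3)
Maximum = 2*2t + 5*5t + 6*6t = 65*sqrt(3) = sqrt(12675)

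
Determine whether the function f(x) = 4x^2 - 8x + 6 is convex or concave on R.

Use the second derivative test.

f(x) = 4x^2 - 8x + 6
f'(x) = 8x - 8
f''(x) = 8
Since f''(x) = 8 > 0 for all x, f is convex on R.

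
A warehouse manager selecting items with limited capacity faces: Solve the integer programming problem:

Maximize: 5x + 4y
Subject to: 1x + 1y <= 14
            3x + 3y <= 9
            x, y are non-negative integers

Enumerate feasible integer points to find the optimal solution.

Constraint 1: 1x + 1y <= 14
Constraint 2: 3x + 3y <= 9
Feasible x range (need y >= 0): 0 <= x <= min(14/1, 9/3) => x in {0, ..., 3}.
Enumerate feasible integer points row by row (the coefficient of y is 4 > 0, so for each x the largest feasible y gives the best value):
  x = 0: y <= min((14 - 1*0)/1, (9 - 3*0)/3) => y in {0, ..., 3}; best 5*0 + 4*3 = 12
  x = 1: y <= min((14 - 1*1)/1, (9 - 3*1)/3) => y in {0, ..., 2}; best 5*1 + 4*2 = 13
  x = 2: y <= min((14 - 1*2)/1, (9 - 3*2)/3) => y in {0, ..., 1}; best 5*2 + 4*1 = 14
  x = 3: y <= min((14 - 1*3)/1, (9 - 3*3)/3) => y in {0}; best 5*3 + 4*0 = 15
The maximum 5x + 4y = 15 is achieved at x = 3, y = 0.
Check: 1*3 + 1*0 = 3 <= 14 and 3*3 + 3*0 = 9 <= 9.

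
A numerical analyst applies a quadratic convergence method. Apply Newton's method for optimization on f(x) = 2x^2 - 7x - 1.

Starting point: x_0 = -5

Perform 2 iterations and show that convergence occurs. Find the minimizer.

f(x) = 2x^2 - 7x - 1, f'(x) = 4x + (-7), f''(x) = 4
Step 1: f'(-5) = -27, x_1 = -5 - -27/4 = 7/4
Step 2: f'(7/4) = 0, x_2 = 7/4 (converged)
Newton's method converges in 1 step for quadratics.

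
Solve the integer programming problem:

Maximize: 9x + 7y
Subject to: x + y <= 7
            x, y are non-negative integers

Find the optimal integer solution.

Objective: 9x + 7y, constraint: x + y <= 7
Coefficient of x is 9 >= coefficient of y is 7, so allocate the entire budget to x.
Optimal: x = 7, y = 0, value = 63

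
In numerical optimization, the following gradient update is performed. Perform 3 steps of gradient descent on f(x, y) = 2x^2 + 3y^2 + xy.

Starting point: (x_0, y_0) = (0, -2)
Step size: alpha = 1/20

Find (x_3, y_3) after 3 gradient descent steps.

f(x,y) = 2x^2 + 3y^2 + xy
grad_x = 4x + 1y, grad_y = 6y + 1x
Step 1: grad = (-2, -12), (1/10, -7/5)
Step 2: grad = (-1, -83/10), (3/20, -197/200)
Step 3: grad = (-77/200, -144/25), (677/4000, -697/1000)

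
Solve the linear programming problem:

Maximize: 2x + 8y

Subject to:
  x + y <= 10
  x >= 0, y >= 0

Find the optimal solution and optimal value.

The feasible region has vertices at [(0, 0), (10, 0), (0, 10)].
Checking objective 2x + 8y at each vertex:
  (0, 0): 2*0 + 8*0 = 0
  (10, 0): 2*10 + 8*0 = 20
  (0, 10): 2*0 + 8*10 = 80
Maximum is 80 at (0, 10).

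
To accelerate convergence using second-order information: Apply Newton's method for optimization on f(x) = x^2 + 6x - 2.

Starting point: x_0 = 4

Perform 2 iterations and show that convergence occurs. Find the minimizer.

f(x) = x^2 + 6x - 2, f'(x) = 2x + (6), f''(x) = 2
Step 1: f'(4) = 14, x_1 = 4 - 14/2 = -3
Step 2: f'(-3) = 0, x_2 = -3 (converged)
Newton's method converges in 1 step for quadratics.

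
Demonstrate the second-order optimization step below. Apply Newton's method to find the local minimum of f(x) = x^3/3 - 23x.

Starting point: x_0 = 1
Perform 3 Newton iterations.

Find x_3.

f(x) = x^3/3 - 23x
f'(x) = x^2 - 23, f''(x) = 2x
Newton update: x_{n+1} = x_n - (x_n^2 - 23)/(2*x_n)
Step 1: x_0 = 1, f'=-22, f''=2, x_1 = 12
Step 2: x_1 = 12, f'=121, f''=24, x_2 = 167/24
Step 3: x_2 = 167/24, f'=14641/576, f''=167/12, x_3 = 41137/8016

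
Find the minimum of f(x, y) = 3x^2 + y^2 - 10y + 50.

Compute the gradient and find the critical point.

f(x,y) = 3x^2 + y^2 - 10y + 50
df/dx = 6x + (0) = 0  =>  x = 0
df/dy = 2y + (-10) = 0  =>  y = 5
f(0, 5) = 3*(0)^2 + 1*(5)^2 + -10*(5) + 50 = 25
Hessian is diagonal with entries 6, 2 > 0, so this is a minimum.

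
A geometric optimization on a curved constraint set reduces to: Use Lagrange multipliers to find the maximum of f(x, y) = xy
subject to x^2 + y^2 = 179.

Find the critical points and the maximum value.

Lagrange conditions: y = 2*lambda*x and x = 2*lambda*y
If x = 0 then y = 0, violating the constraint, so x, y != 0.
Dividing: y/x = x/y => x^2 = y^2 => y = x or y = -x
Constraint: 2x^2 = 179 => x^2 = 179/2 => x = +/-sqrt(179/2)
Critical points: (sqrt(179/2), sqrt(179/2)), (-sqrt(179/2), -sqrt(179/2)), (sqrt(179/2), -sqrt(179/2)), (-sqrt(179/2), sqrt(179/2))
  y = x:  xy = x^2 = 179/2  at (sqrt(179/2), sqrt(179/2)) and (-sqrt(179/2), -sqrt(179/2))
  y = -x: xy = -x^2 = -179/2 at (sqrt(179/2), -sqrt(179/2)) and (-sqrt(179/2), sqrt(179/2))
Maximum xy = 179/2 at (sqrt(179/2), sqrt(179/2)) and (-sqrt(179/2), -sqrt(179/2))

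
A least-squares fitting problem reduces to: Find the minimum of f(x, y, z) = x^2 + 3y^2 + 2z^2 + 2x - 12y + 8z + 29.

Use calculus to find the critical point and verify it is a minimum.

f(x,y,z) = x^2 + 3y^2 + 2z^2 + 2x - 12y + 8z + 29
df/dx = 2x + (2) = 0 => x = -1
df/dy = 6y + (-12) = 0 => y = 2
df/dz = 4z + (8) = 0 => z = -2
f(-1,2,-2) = 1*(-1)^2 + 3*(2)^2 + 2*(-2)^2 + 2*(-1) + -12*(2) + 8*(-2) + 29 = 8
Hessian is diagonal with entries 2, 6, 4 > 0, confirmed minimum.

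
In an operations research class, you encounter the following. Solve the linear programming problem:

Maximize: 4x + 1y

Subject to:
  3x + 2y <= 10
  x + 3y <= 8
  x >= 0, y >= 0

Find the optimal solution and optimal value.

Feasible vertices: (0, 0), (0, 8/3), (2, 2), (10/3, 0)
Objective 4x + 1y at each:
  (0, 0): 0
  (0, 8/3): 8/3
  (2, 2): 10
  (10/3, 0): 40/3
Maximum is 40/3 at (10/3, 0).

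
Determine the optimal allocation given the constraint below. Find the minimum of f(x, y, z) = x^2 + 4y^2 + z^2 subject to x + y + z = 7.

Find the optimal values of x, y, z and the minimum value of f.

Using Lagrange multipliers on f = x^2 + 4y^2 + z^2 with constraint x + y + z = 7:
Conditions: 2*1*x = lambda, 2*4*y = lambda, 2*1*z = lambda
So x = lambda/2, y = lambda/8, z = lambda/2
Substituting into constraint: lambda * (9/8) = 7
lambda = 56/9
x = 28/9, y = 7/9, z = 28/9
Minimum value = 196/9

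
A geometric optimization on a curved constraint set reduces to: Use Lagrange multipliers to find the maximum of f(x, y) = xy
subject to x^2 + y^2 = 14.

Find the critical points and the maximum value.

Lagrange conditions: y = 2*lambda*x and x = 2*lambda*y
If x = 0 then y = 0, violating the constraint, so x, y != 0.
Dividing: y/x = x/y => x^2 = y^2 => y = x or y = -x
Constraint: 2x^2 = 14 => x^2 = 7 => x = +/-sqrt(7)
Critical points: (sqrt(7), sqrt(7)), (-sqrt(7), -sqrt(7)), (sqrt(7), -sqrt(7)), (-sqrt(7), sqrt(7))
  y = x:  xy = x^2 = 7  at (sqrt(7), sqrt(7)) and (-sqrt(7), -sqrt(7))
  y = -x: xy = -x^2 = -7 at (sqrt(7), -sqrt(7)) and (-sqrt(7), sqrt(7))
Maximum xy = 7 at (sqrt(7), sqrt(7)) and (-sqrt(7), -sqrt(7))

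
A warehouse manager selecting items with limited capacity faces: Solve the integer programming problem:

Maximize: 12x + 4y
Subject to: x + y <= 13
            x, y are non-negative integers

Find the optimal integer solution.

Objective: 12x + 4y, constraint: x + y <= 13
Coefficient of x is 12 >= coefficient of y is 4, so allocate the entire budget to x.
Optimal: x = 13, y = 0, value = 156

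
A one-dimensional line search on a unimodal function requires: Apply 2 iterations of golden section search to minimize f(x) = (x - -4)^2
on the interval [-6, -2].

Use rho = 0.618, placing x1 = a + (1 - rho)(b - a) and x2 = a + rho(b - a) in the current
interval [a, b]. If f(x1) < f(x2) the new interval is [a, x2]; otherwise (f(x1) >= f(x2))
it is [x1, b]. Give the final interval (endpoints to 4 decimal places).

Golden section search for min of f(x) = (x - -4)^2 on [-6, -2].
Each step: x1 = a + (1 - rho)(b - a), x2 = a + rho(b - a); if f(x1) < f(x2) keep [a, x2], otherwise keep [x1, b].
Step 1: [-6.0000, -2.0000], x1=-4.4720 (f=0.2228), x2=-3.5280 (f=0.2228); f(x1) = f(x2) (tie, not '<') => keep [-4.4720, -2.0000]
Step 2: [-4.4720, -2.0000], x1=-3.5277 (f=0.2231), x2=-2.9443 (f=1.1145); f(x1) < f(x2) => keep [-4.4720, -2.9443]
Final interval: [-4.4720, -2.9443]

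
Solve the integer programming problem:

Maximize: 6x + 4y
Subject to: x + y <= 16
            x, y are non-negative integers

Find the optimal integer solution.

Objective: 6x + 4y, constraint: x + y <= 16
Coefficient of x is 6 >= coefficient of y is 4, so allocate the entire budget to x.
Optimal: x = 16, y = 0, value = 96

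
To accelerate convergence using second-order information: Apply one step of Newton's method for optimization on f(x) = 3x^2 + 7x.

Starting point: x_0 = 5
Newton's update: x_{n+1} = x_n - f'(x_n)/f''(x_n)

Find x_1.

f(x) = 3x^2 + 7x
f'(x) = 6x + (7), f''(x) = 6
Newton step: x_1 = x_0 - f'(x_0)/f''(x_0)
f'(5) = 37
x_1 = 5 - 37/6 = -7/6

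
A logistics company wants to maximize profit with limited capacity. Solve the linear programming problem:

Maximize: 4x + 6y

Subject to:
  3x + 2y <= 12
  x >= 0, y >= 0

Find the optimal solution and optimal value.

The feasible region has vertices at [(0, 0), (4, 0), (0, 6)].
Checking objective 4x + 6y at each vertex:
  (0, 0): 4*0 + 6*0 = 0
  (4, 0): 4*4 + 6*0 = 16
  (0, 6): 4*0 + 6*6 = 36
Maximum is 36 at (0, 6).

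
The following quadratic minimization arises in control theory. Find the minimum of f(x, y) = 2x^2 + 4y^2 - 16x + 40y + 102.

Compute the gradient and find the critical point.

f(x,y) = 2x^2 + 4y^2 - 16x + 40y + 102
df/dx = 4x + (-16) = 0  =>  x = 4
df/dy = 8y + (40) = 0  =>  y = -5
f(4, -5) = 2*(4)^2 + 4*(-5)^2 + -16*(4) + 40*(-5) + 102 = -30
Hessian is diagonal with entries 4, 8 > 0, so this is a minimum.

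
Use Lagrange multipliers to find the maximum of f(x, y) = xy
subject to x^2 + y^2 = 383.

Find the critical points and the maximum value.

Lagrange conditions: y = 2*lambda*x and x = 2*lambda*y
If x = 0 then y = 0, violating the constraint, so x, y != 0.
Dividing: y/x = x/y => x^2 = y^2 => y = x or y = -x
Constraint: 2x^2 = 383 => x^2 = 383/2 => x = +/-sqrt(383/2)
Critical points: (sqrt(383/2), sqrt(383/2)), (-sqrt(383/2), -sqrt(383/2)), (sqrt(383/2), -sqrt(383/2)), (-sqrt(383/2), sqrt(383/2))
  y = x:  xy = x^2 = 383/2  at (sqrt(383/2), sqrt(383/2)) and (-sqrt(383/2), -sqrt(383/2))
  y = -x: xy = -x^2 = -383/2 at (sqrt(383/2), -sqrt(383/2)) and (-sqrt(383/2), sqrt(383/2))
Maximum xy = 383/2 at (sqrt(383/2), sqrt(383/2)) and (-sqrt(383/2), -sqrt(383/2))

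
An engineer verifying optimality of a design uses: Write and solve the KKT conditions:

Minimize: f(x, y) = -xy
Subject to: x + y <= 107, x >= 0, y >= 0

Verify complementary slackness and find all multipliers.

Problem: min -xy s.t. x + y <= 107 (multiplier lambda), x >= 0 (mu_x), y >= 0 (mu_y)
KKT stationarity: -y + lambda - mu_x = 0, -x + lambda - mu_y = 0, with lambda, mu_x, mu_y >= 0
Complementary slackness: lambda*(x + y - 107) = 0, mu_x*x = 0, mu_y*y = 0
If lambda = 0: y = -mu_x <= 0 and x = -mu_y <= 0 force x = y = 0 with f = 0; but x = y = 107/2 is feasible with f = -11449/4 < 0, so this is not the minimum. Hence lambda > 0 and x + y = 107.
Try x > 0, y > 0 (so mu_x = mu_y = 0): y = lambda, x = lambda => x = y = lambda
x + y = 107 => 2*lambda = 107 => lambda = 107/2
x* = y* = 107/2 > 0, consistent with mu_x = mu_y = 0.
(Any feasible point with x = 0 or y = 0 has f = 0 > -11449/4, so the minimum is not on those boundaries.)
min(-xy) = -11449/4 (i.e. max xy = 11449/4)
Multipliers: lambda = 107/2, mu_x = 0, mu_y = 0
Complementary slackness: lambda*(x + y - 107) = 107/2*(107/2 + 107/2 - 107) = 0, mu_x*x = 0*107/2 = 0, mu_y*y = 0*107/2 = 0. Satisfied.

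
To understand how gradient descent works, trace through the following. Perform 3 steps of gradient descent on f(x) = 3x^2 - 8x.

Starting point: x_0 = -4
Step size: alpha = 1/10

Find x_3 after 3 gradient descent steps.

f(x) = 3x^2 - 8x, f'(x) = 6x + (-8)
Step 1: f'(-4) = -32, x_1 = -4 - 1/10 * -32 = -4/5
Step 2: f'(-4/5) = -64/5, x_2 = -4/5 - 1/10 * -64/5 = 12/25
Step 3: f'(12/25) = -128/25, x_3 = 12/25 - 1/10 * -128/25 = 124/125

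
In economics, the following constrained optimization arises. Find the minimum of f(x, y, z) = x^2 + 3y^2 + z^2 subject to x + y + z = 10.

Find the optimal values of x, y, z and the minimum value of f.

Using Lagrange multipliers on f = x^2 + 3y^2 + z^2 with constraint x + y + z = 10:
Conditions: 2*1*x = lambda, 2*3*y = lambda, 2*1*z = lambda
So x = lambda/2, y = lambda/6, z = lambda/2
Substituting into constraint: lambda * (7/6) = 10
lambda = 60/7
x = 30/7, y = 10/7, z = 30/7
Minimum value = 300/7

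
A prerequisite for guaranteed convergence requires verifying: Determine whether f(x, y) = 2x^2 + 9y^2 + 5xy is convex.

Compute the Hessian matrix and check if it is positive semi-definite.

f(x,y) = 2x^2 + 9y^2 + 5xy
Hessian H = [[4, 5], [5, 18]]
trace(H) = 22, det(H) = 47
Eigenvalues: (22 +/- sqrt(296)) / 2 = 19.6, 2.398
Since both eigenvalues > 0, f is convex.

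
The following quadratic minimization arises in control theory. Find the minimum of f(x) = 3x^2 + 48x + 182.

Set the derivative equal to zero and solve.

f(x) = 3x^2 + 48x + 182
f'(x) = 6x + (48) = 0
x = -48/6 = -8
f(-8) = -10
Since f''(x) = 6 > 0, this is a minimum.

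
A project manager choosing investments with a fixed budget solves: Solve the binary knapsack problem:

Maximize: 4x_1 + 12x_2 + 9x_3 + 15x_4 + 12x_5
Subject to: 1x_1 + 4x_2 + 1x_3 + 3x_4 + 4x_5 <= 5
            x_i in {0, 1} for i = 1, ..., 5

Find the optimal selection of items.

Items: item 1 (v=4, w=1), item 2 (v=12, w=4), item 3 (v=9, w=1), item 4 (v=15, w=3), item 5 (v=12, w=4)
Capacity: 5
Checking all 32 subsets (w = total weight, v = total value):
  {}: w = 0, v = 0
  {1}: w = 1, v = 4
  {2}: w = 4, v = 12
  {3}: w = 1, v = 9
  {4}: w = 3, v = 15
  {5}: w = 4, v = 12
  {1, 2}: w = 5, v = 16
  {1, 3}: w = 2, v = 13
  {1, 4}: w = 4, v = 19
  {1, 5}: w = 5, v = 16
  {2, 3}: w = 5, v = 21
  {2, 4}: w = 7 > 5, infeasible
  {2, 5}: w = 8 > 5, infeasible
  {3, 4}: w = 4, v = 24
  {3, 5}: w = 5, v = 21
  {4, 5}: w = 7 > 5, infeasible
  {1, 2, 3}: w = 6 > 5, infeasible
  {1, 2, 4}: w = 8 > 5, infeasible
  {1, 2, 5}: w = 9 > 5, infeasible
  {1, 3, 4}: w = 5, v = 28
  {1, 3, 5}: w = 6 > 5, infeasible
  {1, 4, 5}: w = 8 > 5, infeasible
  {2, 3, 4}: w = 8 > 5, infeasible
  {2, 3, 5}: w = 9 > 5, infeasible
  {2, 4, 5}: w = 11 > 5, infeasible
  {3, 4, 5}: w = 8 > 5, infeasible
  {1, 2, 3, 4}: w = 9 > 5, infeasible
  {1, 2, 3, 5}: w = 10 > 5, infeasible
  {1, 2, 4, 5}: w = 12 > 5, infeasible
  {1, 3, 4, 5}: w = 9 > 5, infeasible
  {2, 3, 4, 5}: w = 12 > 5, infeasible
  {1, 2, 3, 4, 5}: w = 13 > 5, infeasible
Best feasible subset: items [1, 3, 4]
Total weight: 5 <= 5, total value: 28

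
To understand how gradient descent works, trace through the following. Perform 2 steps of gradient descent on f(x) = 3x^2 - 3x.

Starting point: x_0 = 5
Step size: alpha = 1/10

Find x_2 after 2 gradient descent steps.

f(x) = 3x^2 - 3x, f'(x) = 6x + (-3)
Step 1: f'(5) = 27, x_1 = 5 - 1/10 * 27 = 23/10
Step 2: f'(23/10) = 54/5, x_2 = 23/10 - 1/10 * 54/5 = 61/50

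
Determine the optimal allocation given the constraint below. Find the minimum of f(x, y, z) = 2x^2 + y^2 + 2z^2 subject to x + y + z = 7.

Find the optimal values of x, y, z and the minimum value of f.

Using Lagrange multipliers on f = 2x^2 + y^2 + 2z^2 with constraint x + y + z = 7:
Conditions: 2*2*x = lambda, 2*1*y = lambda, 2*2*z = lambda
So x = lambda/4, y = lambda/2, z = lambda/4
Substituting into constraint: lambda * (1) = 7
lambda = 7
x = 7/4, y = 7/2, z = 7/4
Minimum value = 49/2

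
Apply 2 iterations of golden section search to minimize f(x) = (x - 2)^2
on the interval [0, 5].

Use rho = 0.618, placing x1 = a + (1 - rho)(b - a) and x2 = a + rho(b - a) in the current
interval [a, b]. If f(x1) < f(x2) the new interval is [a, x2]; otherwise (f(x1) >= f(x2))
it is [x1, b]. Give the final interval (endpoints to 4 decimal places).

Golden section search for min of f(x) = (x - 2)^2 on [0, 5].
Each step: x1 = a + (1 - rho)(b - a), x2 = a + rho(b - a); if f(x1) < f(x2) keep [a, x2], otherwise keep [x1, b].
Step 1: [0.0000, 5.0000], x1=1.9100 (f=0.0081), x2=3.0900 (f=1.1881); f(x1) < f(x2) => keep [0.0000, 3.0900]
Step 2: [0.0000, 3.0900], x1=1.1804 (f=0.6718), x2=1.9096 (f=0.0082); f(x1) > f(x2) => keep [1.1804, 3.0900]
Final interval: [1.1804, 3.0900]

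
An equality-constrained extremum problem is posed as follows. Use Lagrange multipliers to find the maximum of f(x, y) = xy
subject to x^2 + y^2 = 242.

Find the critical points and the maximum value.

Lagrange conditions: y = 2*lambda*x and x = 2*lambda*y
If x = 0 then y = 0, violating the constraint, so x, y != 0.
Dividing: y/x = x/y => x^2 = y^2 => y = x or y = -x
Constraint: 2x^2 = 242 => x^2 = 121 => x = +/-11
Critical points: (11, 11), (-11, -11), (11, -11), (-11, 11)
  y = x:  xy = x^2 = 121  at (11, 11) and (-11, -11)
  y = -x: xy = -x^2 = -121 at (11, -11) and (-11, 11)
Maximum xy = 121 at (11, 11) and (-11, -11)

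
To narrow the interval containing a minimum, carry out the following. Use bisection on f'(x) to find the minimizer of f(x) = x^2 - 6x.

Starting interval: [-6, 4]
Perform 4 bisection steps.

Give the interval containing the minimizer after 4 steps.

Finding critical point of f(x) = x^2 - 6x using bisection on f'(x) = 2x + -6.
f'(x) = 0 when x = 3.
Starting interval: [-6, 4]
Step 1: mid = -1, f'(mid) = -8, new interval = [-1, 4]
Step 2: mid = 3/2, f'(mid) = -3, new interval = [3/2, 4]
Step 3: mid = 11/4, f'(mid) = -1/2, new interval = [11/4, 4]
Step 4: mid = 27/8, f'(mid) = 3/4, new interval = [11/4, 27/8]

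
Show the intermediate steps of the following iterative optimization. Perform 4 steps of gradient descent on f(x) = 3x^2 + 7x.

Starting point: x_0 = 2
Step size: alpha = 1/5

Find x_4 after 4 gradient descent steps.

f(x) = 3x^2 + 7x, f'(x) = 6x + (7)
Step 1: f'(2) = 19, x_1 = 2 - 1/5 * 19 = -9/5
Step 2: f'(-9/5) = -19/5, x_2 = -9/5 - 1/5 * -19/5 = -26/25
Step 3: f'(-26/25) = 19/25, x_3 = -26/25 - 1/5 * 19/25 = -149/125
Step 4: f'(-149/125) = -19/125, x_4 = -149/125 - 1/5 * -19/125 = -726/625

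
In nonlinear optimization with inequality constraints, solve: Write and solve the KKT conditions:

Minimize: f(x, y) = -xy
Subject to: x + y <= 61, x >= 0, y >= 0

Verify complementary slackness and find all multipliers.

Problem: min -xy s.t. x + y <= 61 (multiplier lambda), x >= 0 (mu_x), y >= 0 (mu_y)
KKT stationarity: -y + lambda - mu_x = 0, -x + lambda - mu_y = 0, with lambda, mu_x, mu_y >= 0
Complementary slackness: lambda*(x + y - 61) = 0, mu_x*x = 0, mu_y*y = 0
If lambda = 0: y = -mu_x <= 0 and x = -mu_y <= 0 force x = y = 0 with f = 0; but x = y = 61/2 is feasible with f = -3721/4 < 0, so this is not the minimum. Hence lambda > 0 and x + y = 61.
Try x > 0, y > 0 (so mu_x = mu_y = 0): y = lambda, x = lambda => x = y = lambda
x + y = 61 => 2*lambda = 61 => lambda = 61/2
x* = y* = 61/2 > 0, consistent with mu_x = mu_y = 0.
(Any feasible point with x = 0 or y = 0 has f = 0 > -3721/4, so the minimum is not on those boundaries.)
min(-xy) = -3721/4 (i.e. max xy = 3721/4)
Multipliers: lambda = 61/2, mu_x = 0, mu_y = 0
Complementary slackness: lambda*(x + y - 61) = 61/2*(61/2 + 61/2 - 61) = 0, mu_x*x = 0*61/2 = 0, mu_y*y = 0*61/2 = 0. Satisfied.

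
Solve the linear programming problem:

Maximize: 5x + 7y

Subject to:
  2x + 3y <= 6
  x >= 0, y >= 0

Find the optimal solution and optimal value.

The feasible region has vertices at [(0, 0), (3, 0), (0, 2)].
Checking objective 5x + 7y at each vertex:
  (0, 0): 5*0 + 7*0 = 0
  (3, 0): 5*3 + 7*0 = 15
  (0, 2): 5*0 + 7*2 = 14
Maximum is 15 at (3, 0).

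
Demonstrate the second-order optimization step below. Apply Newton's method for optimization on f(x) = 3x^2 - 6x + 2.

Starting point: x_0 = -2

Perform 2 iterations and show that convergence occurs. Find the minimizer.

f(x) = 3x^2 - 6x + 2, f'(x) = 6x + (-6), f''(x) = 6
Step 1: f'(-2) = -18, x_1 = -2 - -18/6 = 1
Step 2: f'(1) = 0, x_2 = 1 (converged)
Newton's method converges in 1 step for quadratics.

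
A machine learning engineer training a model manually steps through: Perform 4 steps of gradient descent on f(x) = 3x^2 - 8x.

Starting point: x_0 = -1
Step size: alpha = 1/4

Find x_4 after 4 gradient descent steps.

f(x) = 3x^2 - 8x, f'(x) = 6x + (-8)
Step 1: f'(-1) = -14, x_1 = -1 - 1/4 * -14 = 5/2
Step 2: f'(5/2) = 7, x_2 = 5/2 - 1/4 * 7 = 3/4
Step 3: f'(3/4) = -7/2, x_3 = 3/4 - 1/4 * -7/2 = 13/8
Step 4: f'(13/8) = 7/4, x_4 = 13/8 - 1/4 * 7/4 = 19/16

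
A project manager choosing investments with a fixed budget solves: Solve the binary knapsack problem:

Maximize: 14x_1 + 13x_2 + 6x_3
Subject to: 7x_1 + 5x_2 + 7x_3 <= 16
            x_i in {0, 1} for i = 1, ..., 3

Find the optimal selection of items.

Items: item 1 (v=14, w=7), item 2 (v=13, w=5), item 3 (v=6, w=7)
Capacity: 16
Checking all 8 subsets (w = total weight, v = total value):
  {}: w = 0, v = 0
  {1}: w = 7, v = 14
  {2}: w = 5, v = 13
  {3}: w = 7, v = 6
  {1, 2}: w = 12, v = 27
  {1, 3}: w = 14, v = 20
  {2, 3}: w = 12, v = 19
  {1, 2, 3}: w = 19 > 16, infeasible
Best feasible subset: items [1, 2]
Total weight: 12 <= 16, total value: 27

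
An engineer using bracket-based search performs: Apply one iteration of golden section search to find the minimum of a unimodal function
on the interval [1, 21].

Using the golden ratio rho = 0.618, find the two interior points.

Golden section search on [1, 21].
Golden ratio rho = 0.618 (approx).
Interior points:
  x_1 = 1 + (1-0.618)*20 = 8.6400
  x_2 = 1 + 0.618*20 = 13.3600
Compare f(x_1) and f(x_2) to determine which subinterval to keep.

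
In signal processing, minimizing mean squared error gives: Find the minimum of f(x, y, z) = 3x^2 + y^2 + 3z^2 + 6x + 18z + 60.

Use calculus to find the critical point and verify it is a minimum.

f(x,y,z) = 3x^2 + y^2 + 3z^2 + 6x + 18z + 60
df/dx = 6x + (6) = 0 => x = -1
df/dy = 2y + (0) = 0 => y = 0
df/dz = 6z + (18) = 0 => z = -3
f(-1,0,-3) = 3*(-1)^2 + 1*(0)^2 + 3*(-3)^2 + 6*(-1) + 18*(-3) + 60 = 30
Hessian is diagonal with entries 6, 2, 6 > 0, confirmed minimum.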